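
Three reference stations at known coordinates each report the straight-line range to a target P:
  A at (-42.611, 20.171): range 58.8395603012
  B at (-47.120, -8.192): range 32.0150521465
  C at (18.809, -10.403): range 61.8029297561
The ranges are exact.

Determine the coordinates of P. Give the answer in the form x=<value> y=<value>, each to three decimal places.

x=-36.323 y=-38.332

eq1: (x + 42.611)² + (y − 20.171)² = 58.8395603012²
eq2: (x + 47.120)² + (y + 8.192)² = 32.0150521465²
eq3: (x − 18.809)² + (y + 10.403)² = 61.8029297561²
eq2−eq3, eq2−eq1 (x²,y² cancel):
  131.858·x − 4.422·y = -4620.040936
  9.018·x + 56.726·y = -2501.966994
det = 131.858·56.726 − -4.422·9.018 = 7519.654504
x = (-4620.040936·56.726 − -4.422·-2501.966994) / 7519.654504 = -36.323496
y = (131.858·-2501.966994 − -4620.040936·9.018) / 7519.654504 = -38.331659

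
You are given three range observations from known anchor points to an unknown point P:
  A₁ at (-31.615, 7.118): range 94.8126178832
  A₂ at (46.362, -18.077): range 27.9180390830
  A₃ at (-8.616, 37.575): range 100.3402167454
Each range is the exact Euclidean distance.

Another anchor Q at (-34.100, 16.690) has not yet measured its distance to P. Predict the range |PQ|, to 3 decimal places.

102.442

eq1: (x + 31.615)² + (y − 7.118)² = 94.8126178832²
eq2: (x − 46.362)² + (y + 18.077)² = 27.9180390830²
eq3: (x + 8.616)² + (y − 37.575)² = 100.3402167454²
eq2−eq3, eq2−eq1 (x²,y² cancel):
  -109.956·x + 111.304·y = -10278.839082
  -155.954·x + 50.390·y = -9636.054428
det = -109.956·50.390 − 111.304·-155.954 = 11817.621176
x = (-10278.839082·50.390 − 111.304·-9636.054428) / 11817.621176 = 46.928286
y = (-109.956·-9636.054428 − -10278.839082·-155.954) / 11817.621176 = -45.989295
|P − Q| = √((46.928286 − -34.100)² + (-45.989295 − 16.690)²) = 102.441579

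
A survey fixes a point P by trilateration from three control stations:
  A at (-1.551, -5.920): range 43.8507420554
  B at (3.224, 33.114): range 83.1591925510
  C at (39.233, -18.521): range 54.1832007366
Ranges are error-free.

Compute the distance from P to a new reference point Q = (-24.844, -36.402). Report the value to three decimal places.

eq1: (x + 1.551)² + (y + 5.920)² = 43.8507420554²
eq2: (x − 3.224)² + (y − 33.114)² = 83.1591925510²
eq3: (x − 39.233)² + (y + 18.521)² = 54.1832007366²
eq1−eq2, eq1−eq3 (x²,y² cancel):
  9.550·x + 78.068·y = -3923.084556
  81.568·x − 25.202·y = 831.872066
det = 9.550·-25.202 − 78.068·81.568 = -6608.529724
x = (-3923.084556·-25.202 − 78.068·831.872066) / -6608.529724 = -5.133818
y = (9.550·831.872066 − -3923.084556·81.568) / -6608.529724 = -49.624130
|P − Q| = √((-5.133818 − -24.844)² + (-49.624130 − -36.402)²) = 23.734279

23.734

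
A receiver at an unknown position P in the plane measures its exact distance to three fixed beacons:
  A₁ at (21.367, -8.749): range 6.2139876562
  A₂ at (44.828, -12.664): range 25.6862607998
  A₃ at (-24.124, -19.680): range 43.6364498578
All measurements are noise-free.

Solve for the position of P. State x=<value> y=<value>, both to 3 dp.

x=19.213 y=-14.578

eq1: (x − 21.367)² + (y + 8.749)² = 6.2139876562²
eq2: (x − 44.828)² + (y + 12.664)² = 25.6862607998²
eq3: (x + 24.124)² + (y + 19.680)² = 43.6364498578²
eq1−eq2, eq1−eq3 (x²,y² cancel):
  46.922·x − 7.830·y = 1015.662439
  -90.982·x − 21.862·y = -1429.350028
det = 46.922·-21.862 − -7.830·-90.982 = -1738.197824
x = (1015.662439·-21.862 − -7.830·-1429.350028) / -1738.197824 = 19.213131
y = (46.922·-1429.350028 − 1015.662439·-90.982) / -1738.197824 = -14.577764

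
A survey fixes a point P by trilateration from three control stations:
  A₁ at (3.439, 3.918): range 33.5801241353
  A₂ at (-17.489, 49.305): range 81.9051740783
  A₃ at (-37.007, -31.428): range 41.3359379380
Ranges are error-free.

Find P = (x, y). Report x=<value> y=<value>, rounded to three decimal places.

eq1: (x − 3.439)² + (y − 3.918)² = 33.5801241353²
eq2: (x + 17.489)² + (y − 49.305)² = 81.9051740783²
eq3: (x + 37.007)² + (y + 31.428)² = 41.3359379380²
eq2−eq3, eq2−eq1 (x²,y² cancel):
  -39.036·x − 161.466·y = 4620.186863
  41.856·x − 90.774·y = 2871.162103
det = -39.036·-90.774 − -161.466·41.856 = 10301.774760
x = (4620.186863·-90.774 − -161.466·2871.162103) / 10301.774760 = 4.290738
y = (-39.036·2871.162103 − 4620.186863·41.856) / 10301.774760 = -29.651321

x=4.291 y=-29.651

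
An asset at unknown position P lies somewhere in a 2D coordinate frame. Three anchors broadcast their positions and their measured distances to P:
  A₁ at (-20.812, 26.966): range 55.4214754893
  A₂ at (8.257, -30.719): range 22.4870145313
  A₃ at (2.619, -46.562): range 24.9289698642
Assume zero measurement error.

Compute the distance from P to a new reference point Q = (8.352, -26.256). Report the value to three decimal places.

22.493

eq1: (x + 20.812)² + (y − 26.966)² = 55.4214754893²
eq2: (x − 8.257)² + (y + 30.719)² = 22.4870145313²
eq3: (x − 2.619)² + (y + 46.562)² = 24.9289698642²
eq1−eq2, eq1−eq3 (x²,y² cancel):
  58.138·x − 115.370·y = 2417.404633
  46.862·x − 147.056·y = 3464.660912
det = 58.138·-147.056 − -115.370·46.862 = -3143.072788
x = (2417.404633·-147.056 − -115.370·3464.660912) / -3143.072788 = -14.070331
y = (58.138·3464.660912 − 2417.404633·46.862) / -3143.072788 = -28.043907
|P − Q| = √((-14.070331 − 8.352)² + (-28.043907 − -26.256)²) = 22.493500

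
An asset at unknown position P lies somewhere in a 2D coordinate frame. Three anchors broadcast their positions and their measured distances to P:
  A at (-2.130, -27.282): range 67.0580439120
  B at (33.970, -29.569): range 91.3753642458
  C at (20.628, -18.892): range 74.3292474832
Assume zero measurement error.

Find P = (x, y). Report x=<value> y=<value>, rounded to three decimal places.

eq1: (x + 2.130)² + (y + 27.282)² = 67.0580439120²
eq2: (x − 33.970)² + (y + 29.569)² = 91.3753642458²
eq3: (x − 20.628)² + (y + 18.892)² = 74.3292474832²
eq1−eq3, eq1−eq2 (x²,y² cancel):
  45.516·x + 16.780·y = -994.478154
  72.200·x − 4.574·y = -2573.233701
det = 45.516·-4.574 − 16.780·72.200 = -1419.706184
x = (-994.478154·-4.574 − 16.780·-2573.233701) / -1419.706184 = -33.617945
y = (45.516·-2573.233701 − -994.478154·72.200) / -1419.706184 = 31.923494

x=-33.618 y=31.923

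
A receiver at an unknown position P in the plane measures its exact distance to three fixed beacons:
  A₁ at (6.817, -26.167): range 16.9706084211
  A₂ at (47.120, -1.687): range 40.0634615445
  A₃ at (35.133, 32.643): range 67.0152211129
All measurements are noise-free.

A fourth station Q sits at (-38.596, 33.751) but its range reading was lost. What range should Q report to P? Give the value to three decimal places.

eq1: (x − 6.817)² + (y + 26.167)² = 16.9706084211²
eq2: (x − 47.120)² + (y + 1.687)² = 40.0634615445²
eq3: (x − 35.133)² + (y − 32.643)² = 67.0152211129²
eq2−eq1, eq2−eq3 (x²,y² cancel):
  -80.606·x − 48.960·y = -174.877590
  -23.974·x + 68.660·y = -2809.206141
det = -80.606·68.660 − -48.960·-23.974 = -6708.175000
x = (-174.877590·68.660 − -48.960·-2809.206141) / -6708.175000 = 22.293072
y = (-80.606·-2809.206141 − -174.877590·-23.974) / -6708.175000 = -33.130673
|P − Q| = √((22.293072 − -38.596)² + (-33.130673 − 33.751)²) = 90.446876

90.447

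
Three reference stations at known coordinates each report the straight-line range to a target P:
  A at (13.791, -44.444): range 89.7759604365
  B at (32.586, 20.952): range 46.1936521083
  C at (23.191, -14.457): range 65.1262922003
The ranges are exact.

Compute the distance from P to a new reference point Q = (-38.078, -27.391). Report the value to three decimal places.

eq1: (x − 13.791)² + (y + 44.444)² = 89.7759604365²
eq2: (x − 32.586)² + (y − 20.952)² = 46.1936521083²
eq3: (x − 23.191)² + (y + 14.457)² = 65.1262922003²
eq1−eq3, eq1−eq2 (x²,y² cancel):
  18.800·x + 59.974·y = 2399.655650
  37.590·x + 130.792·y = 5261.242460
det = 18.800·130.792 − 59.974·37.590 = 204.466940
x = (2399.655650·130.792 − 59.974·5261.242460) / 204.466940 = -8.226237
y = (18.800·5261.242460 − 2399.655650·37.590) / 204.466940 = 42.590271
|P − Q| = √((-8.226237 − -38.078)² + (42.590271 − -27.391)²) = 76.082232

76.082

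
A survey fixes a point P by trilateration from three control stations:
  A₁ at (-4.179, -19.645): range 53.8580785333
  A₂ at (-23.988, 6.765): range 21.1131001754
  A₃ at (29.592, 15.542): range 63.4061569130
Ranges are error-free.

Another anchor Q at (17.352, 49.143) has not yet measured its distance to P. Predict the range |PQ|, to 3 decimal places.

eq1: (x + 4.179)² + (y + 19.645)² = 53.8580785333²
eq2: (x + 23.988)² + (y − 6.765)² = 21.1131001754²
eq3: (x − 29.592)² + (y − 15.542)² = 63.4061569130²
eq1−eq2, eq1−eq3 (x²,y² cancel):
  -39.618·x + 52.820·y = 2672.728927
  67.542·x + 70.374·y = -405.797949
det = -39.618·70.374 − 52.820·67.542 = -6355.645572
x = (2672.728927·70.374 − 52.820·-405.797949) / -6355.645572 = -32.966733
y = (-39.618·-405.797949 − 2672.728927·67.542) / -6355.645572 = 25.873777
|P − Q| = √((-32.966733 − 17.352)² + (25.873777 − 49.143)²) = 55.438540

55.439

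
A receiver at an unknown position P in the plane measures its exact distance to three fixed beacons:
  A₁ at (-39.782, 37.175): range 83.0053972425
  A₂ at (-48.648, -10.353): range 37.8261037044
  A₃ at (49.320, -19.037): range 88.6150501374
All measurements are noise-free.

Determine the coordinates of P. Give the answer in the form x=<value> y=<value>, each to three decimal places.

eq1: (x + 39.782)² + (y − 37.175)² = 83.0053972425²
eq2: (x + 48.648)² + (y + 10.353)² = 37.8261037044²
eq3: (x − 49.320)² + (y + 19.037)² = 88.6150501374²
eq1−eq3, eq1−eq2 (x²,y² cancel):
  178.204·x − 112.424·y = -1132.449519
  -17.732·x − 95.056·y = 4968.306214
det = 178.204·-95.056 − -112.424·-17.732 = -18932.861792
x = (-1132.449519·-95.056 − -112.424·4968.306214) / -18932.861792 = -35.187653
y = (178.204·4968.306214 − -1132.449519·-17.732) / -18932.861792 = -45.703151

x=-35.188 y=-45.703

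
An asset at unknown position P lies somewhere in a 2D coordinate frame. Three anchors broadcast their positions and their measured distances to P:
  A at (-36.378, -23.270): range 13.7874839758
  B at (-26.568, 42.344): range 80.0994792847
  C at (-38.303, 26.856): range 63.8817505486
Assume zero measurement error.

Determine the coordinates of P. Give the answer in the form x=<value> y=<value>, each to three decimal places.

x=-37.402 y=-37.019

eq1: (x + 36.378)² + (y + 23.270)² = 13.7874839758²
eq2: (x + 26.568)² + (y − 42.344)² = 80.0994792847²
eq3: (x + 38.303)² + (y − 26.856)² = 63.8817505486²
eq1−eq2, eq1−eq3 (x²,y² cancel):
  19.620·x + 131.228·y = -5591.810691
  -3.850·x + 100.252·y = -3567.270578
det = 19.620·100.252 − 131.228·-3.850 = 2472.172040
x = (-5591.810691·100.252 − 131.228·-3567.270578) / 2472.172040 = -37.402098
y = (19.620·-3567.270578 − -5591.810691·-3.850) / 2472.172040 = -37.019398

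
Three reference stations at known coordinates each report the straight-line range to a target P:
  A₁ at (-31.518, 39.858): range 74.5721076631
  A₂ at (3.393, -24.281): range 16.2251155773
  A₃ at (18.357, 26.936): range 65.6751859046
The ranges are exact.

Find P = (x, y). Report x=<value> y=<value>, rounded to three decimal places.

x=-10.970 y=-31.827

eq1: (x + 31.518)² + (y − 39.858)² = 74.5721076631²
eq2: (x − 3.393)² + (y + 24.281)² = 16.2251155773²
eq3: (x − 18.357)² + (y − 26.936)² = 65.6751859046²
eq1−eq2, eq1−eq3 (x²,y² cancel):
  69.822·x − 128.278·y = 3316.779788
  99.750·x − 25.844·y = -271.747745
det = 69.822·-25.844 − -128.278·99.750 = 10991.250732
x = (3316.779788·-25.844 − -128.278·-271.747745) / 10991.250732 = -10.970372
y = (69.822·-271.747745 − 3316.779788·99.750) / 10991.250732 = -31.827384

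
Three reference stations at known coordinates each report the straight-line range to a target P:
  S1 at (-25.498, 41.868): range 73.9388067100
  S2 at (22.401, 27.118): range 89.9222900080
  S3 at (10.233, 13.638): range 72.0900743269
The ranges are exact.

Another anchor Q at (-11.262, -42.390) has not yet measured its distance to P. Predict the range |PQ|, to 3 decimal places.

eq1: (x + 25.498)² + (y − 41.868)² = 73.9388067100²
eq2: (x − 22.401)² + (y − 27.118)² = 89.9222900080²
eq3: (x − 10.233)² + (y − 13.638)² = 72.0900743269²
eq3−eq1, eq3−eq2 (x²,y² cancel):
  -71.462·x + 56.460·y = 1842.399774
  24.336·x + 26.960·y = -1942.558032
det = -71.462·26.960 − 56.460·24.336 = -3300.626080
x = (1842.399774·26.960 − 56.460·-1942.558032) / -3300.626080 = -48.278090
y = (-71.462·-1942.558032 − 1842.399774·24.336) / -3300.626080 = -28.474125
|P − Q| = √((-48.278090 − -11.262)² + (-28.474125 − -42.390)²) = 39.545449

39.545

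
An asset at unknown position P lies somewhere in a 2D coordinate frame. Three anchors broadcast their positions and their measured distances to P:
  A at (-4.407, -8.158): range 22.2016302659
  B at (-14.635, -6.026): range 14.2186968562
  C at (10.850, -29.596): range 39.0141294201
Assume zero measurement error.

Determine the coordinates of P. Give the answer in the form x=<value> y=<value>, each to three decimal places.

x=-25.439 y=-15.270

eq1: (x + 4.407)² + (y + 8.158)² = 22.2016302659²
eq2: (x + 14.635)² + (y + 6.026)² = 14.2186968562²
eq3: (x − 10.850)² + (y + 29.596)² = 39.0141294201²
eq2−eq1, eq2−eq3 (x²,y² cancel):
  20.456·x − 4.264·y = -455.262334
  50.970·x − 47.140·y = -576.781139
det = 20.456·-47.140 − -4.264·50.970 = -746.959760
x = (-455.262334·-47.140 − -4.264·-576.781139) / -746.959760 = -25.438682
y = (20.456·-576.781139 − -455.262334·50.970) / -746.959760 = -15.270014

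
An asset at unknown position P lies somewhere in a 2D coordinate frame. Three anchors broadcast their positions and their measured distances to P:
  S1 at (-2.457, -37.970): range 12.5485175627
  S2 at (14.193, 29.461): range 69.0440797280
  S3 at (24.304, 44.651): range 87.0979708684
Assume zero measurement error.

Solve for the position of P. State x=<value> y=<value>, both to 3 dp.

x=-14.177 y=-33.485

eq1: (x + 2.457)² + (y + 37.970)² = 12.5485175627²
eq2: (x − 14.193)² + (y − 29.461)² = 69.0440797280²
eq3: (x − 24.304)² + (y − 44.651)² = 87.0979708684²
eq2−eq3, eq2−eq1 (x²,y² cancel):
  20.222·x + 30.380·y = -1303.967137
  -33.300·x − 134.862·y = 4987.985631
det = 20.222·-134.862 − 30.380·-33.300 = -1715.525364
x = (-1303.967137·-134.862 − 30.380·4987.985631) / -1715.525364 = -14.176772
y = (20.222·4987.985631 − -1303.967137·-33.300) / -1715.525364 = -33.485334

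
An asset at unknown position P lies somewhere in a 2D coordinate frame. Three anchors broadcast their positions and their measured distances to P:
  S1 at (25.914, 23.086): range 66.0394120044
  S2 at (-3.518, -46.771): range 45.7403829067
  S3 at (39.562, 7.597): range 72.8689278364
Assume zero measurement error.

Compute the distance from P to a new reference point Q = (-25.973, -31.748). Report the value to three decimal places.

eq1: (x − 25.914)² + (y − 23.086)² = 66.0394120044²
eq2: (x + 3.518)² + (y + 46.771)² = 45.7403829067²
eq3: (x − 39.562)² + (y − 7.597)² = 72.8689278364²
eq3−eq1, eq3−eq2 (x²,y² cancel):
  -27.296·x + 30.978·y = 530.309245
  -86.160·x − 108.736·y = 3794.734528
det = -27.296·-108.736 − 30.978·-86.160 = 5637.122336
x = (530.309245·-108.736 − 30.978·3794.734528) / 5637.122336 = -31.082702
y = (-27.296·3794.734528 − 530.309245·-86.160) / 5637.122336 = -10.269358
|P − Q| = √((-31.082702 − -25.973)² + (-10.269358 − -31.748)²) = 22.078068

22.078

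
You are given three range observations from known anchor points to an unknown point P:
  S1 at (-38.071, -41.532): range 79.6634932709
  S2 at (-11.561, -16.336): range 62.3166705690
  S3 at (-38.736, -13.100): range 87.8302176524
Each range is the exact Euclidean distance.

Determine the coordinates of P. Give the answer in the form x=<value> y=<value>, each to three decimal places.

eq1: (x + 38.071)² + (y + 41.532)² = 79.6634932709²
eq2: (x + 11.561)² + (y + 16.336)² = 62.3166705690²
eq3: (x + 38.736)² + (y + 13.100)² = 87.8302176524²
eq1−eq3, eq1−eq2 (x²,y² cancel):
  -1.330·x + 56.864·y = -2870.095342
  53.020·x + 50.392·y = -310.881719
det = -1.330·50.392 − 56.864·53.020 = -3081.950640
x = (-2870.095342·50.392 − 56.864·-310.881719) / -3081.950640 = 41.192051
y = (-1.330·-310.881719 − -2870.095342·53.020) / -3081.950640 = -49.509530

x=41.192 y=-49.510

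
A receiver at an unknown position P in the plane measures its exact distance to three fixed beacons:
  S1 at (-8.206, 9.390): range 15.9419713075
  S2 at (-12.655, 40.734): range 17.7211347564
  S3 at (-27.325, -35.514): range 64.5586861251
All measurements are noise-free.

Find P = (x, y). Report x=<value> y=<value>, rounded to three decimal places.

x=-4.641 y=24.928

eq1: (x + 8.206)² + (y − 9.390)² = 15.9419713075²
eq2: (x + 12.655)² + (y − 40.734)² = 17.7211347564²
eq3: (x + 27.325)² + (y + 35.514)² = 64.5586861251²
eq3−eq1, eq3−eq2 (x²,y² cancel):
  38.238·x + 89.808·y = 2061.288220
  29.340·x + 152.496·y = 3665.293297
det = 38.238·152.496 − 89.808·29.340 = 3196.175328
x = (2061.288220·152.496 − 89.808·3665.293297) / 3196.175328 = -4.641314
y = (38.238·3665.293297 − 2061.288220·29.340) / 3196.175328 = 24.928322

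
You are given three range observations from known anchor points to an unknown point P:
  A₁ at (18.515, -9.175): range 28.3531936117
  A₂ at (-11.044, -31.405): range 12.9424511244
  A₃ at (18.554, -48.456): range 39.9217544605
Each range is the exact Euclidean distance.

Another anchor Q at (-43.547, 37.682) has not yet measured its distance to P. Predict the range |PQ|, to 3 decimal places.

66.642

eq1: (x − 18.515)² + (y + 9.175)² = 28.3531936117²
eq2: (x + 11.044)² + (y + 31.405)² = 12.9424511244²
eq3: (x − 18.554)² + (y + 48.456)² = 39.9217544605²
eq1−eq3, eq1−eq2 (x²,y² cancel):
  0.078·x − 78.562·y = 1475.406111
  -59.118·x − 44.460·y = 1317.654658
det = 0.078·-44.460 − -78.562·-59.118 = -4647.896196
x = (1475.406111·-44.460 − -78.562·1317.654658) / -4647.896196 = -8.158751
y = (0.078·1317.654658 − 1475.406111·-59.118) / -4647.896196 = -18.788250
|P − Q| = √((-8.158751 − -43.547)² + (-18.788250 − 37.682)²) = 66.642458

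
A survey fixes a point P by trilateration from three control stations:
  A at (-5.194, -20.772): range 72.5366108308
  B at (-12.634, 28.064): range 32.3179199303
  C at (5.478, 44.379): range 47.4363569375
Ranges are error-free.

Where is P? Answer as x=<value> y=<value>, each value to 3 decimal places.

eq1: (x + 5.194)² + (y + 20.772)² = 72.5366108308²
eq2: (x + 12.634)² + (y − 28.064)² = 32.3179199303²
eq3: (x − 5.478)² + (y − 44.379)² = 47.4363569375²
eq3−eq1, eq3−eq2 (x²,y² cancel):
  -21.344·x − 130.302·y = -4552.402456
  -36.224·x − 32.630·y = 153.461938
det = -21.344·-32.630 − -130.302·-36.224 = -4023.604928
x = (-4552.402456·-32.630 − -130.302·153.461938) / -4023.604928 = -41.888131
y = (-21.344·153.461938 − -4552.402456·-36.224) / -4023.604928 = 41.798765

x=-41.888 y=41.799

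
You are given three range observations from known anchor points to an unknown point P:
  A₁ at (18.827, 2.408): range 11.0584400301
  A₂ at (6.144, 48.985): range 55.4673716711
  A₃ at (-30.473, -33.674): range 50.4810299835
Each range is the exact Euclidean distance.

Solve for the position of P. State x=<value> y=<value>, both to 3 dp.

x=11.868 y=-6.186

eq1: (x − 18.827)² + (y − 2.408)² = 11.0584400301²
eq2: (x − 6.144)² + (y − 48.985)² = 55.4673716711²
eq3: (x + 30.473)² + (y + 33.674)² = 50.4810299835²
eq2−eq1, eq2−eq3 (x²,y² cancel):
  25.366·x − 93.154·y = 877.315656
  -73.234·x − 165.318·y = 153.557976
det = 25.366·-165.318 − -93.154·-73.234 = -11015.496424
x = (877.315656·-165.318 − -93.154·153.557976) / -11015.496424 = 11.867965
y = (25.366·153.557976 − 877.315656·-73.234) / -11015.496424 = -6.186238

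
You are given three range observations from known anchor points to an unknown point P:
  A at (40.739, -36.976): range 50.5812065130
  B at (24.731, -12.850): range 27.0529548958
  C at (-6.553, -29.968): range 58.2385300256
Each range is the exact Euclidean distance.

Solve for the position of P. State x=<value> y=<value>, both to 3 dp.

eq1: (x − 40.739)² + (y + 36.976)² = 50.5812065130²
eq2: (x − 24.731)² + (y + 12.850)² = 27.0529548958²
eq3: (x + 6.553)² + (y + 29.968)² = 58.2385300256²
eq2−eq3, eq2−eq1 (x²,y² cancel):
  -62.568·x − 34.236·y = -2495.586039
  32.016·x − 48.252·y = 423.549752
det = -62.568·-48.252 − -34.236·32.016 = 4115.130912
x = (-2495.586039·-48.252 − -34.236·423.549752) / 4115.130912 = 32.785753
y = (-62.568·423.549752 − -2495.586039·32.016) / 4115.130912 = 12.976020

x=32.786 y=12.976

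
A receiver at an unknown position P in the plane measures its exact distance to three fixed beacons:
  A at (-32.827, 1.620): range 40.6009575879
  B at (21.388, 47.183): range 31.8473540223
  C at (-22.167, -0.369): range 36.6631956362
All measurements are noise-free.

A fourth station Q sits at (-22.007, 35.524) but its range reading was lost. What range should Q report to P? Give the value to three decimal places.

eq1: (x + 32.827)² + (y − 1.620)² = 40.6009575879²
eq2: (x − 21.388)² + (y − 47.183)² = 31.8473540223²
eq3: (x + 22.167)² + (y + 0.369)² = 36.6631956362²
eq2−eq3, eq2−eq1 (x²,y² cancel):
  -87.110·x − 95.104·y = -2522.105939
  -108.430·x − 91.126·y = -2237.629503
det = -87.110·-91.126 − -95.104·-108.430 = -2374.140860
x = (-2522.105939·-91.126 − -95.104·-2237.629503) / -2374.140860 = -7.169713
y = (-87.110·-2237.629503 − -2522.105939·-108.430) / -2374.140860 = 33.086512
|P − Q| = √((-7.169713 − -22.007)² + (33.086512 − 35.524)²) = 15.036170

15.036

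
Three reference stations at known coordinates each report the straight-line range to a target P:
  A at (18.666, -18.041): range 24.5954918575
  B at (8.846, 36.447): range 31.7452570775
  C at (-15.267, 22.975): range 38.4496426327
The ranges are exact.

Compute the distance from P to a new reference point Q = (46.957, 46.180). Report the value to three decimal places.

48.224

eq1: (x − 18.666)² + (y + 18.041)² = 24.5954918575²
eq2: (x − 8.846)² + (y − 36.447)² = 31.7452570775²
eq3: (x + 15.267)² + (y − 22.975)² = 38.4496426327²
eq1−eq3, eq1−eq2 (x²,y² cancel):
  -67.866·x + 82.032·y = -786.402122
  -19.640·x + 108.976·y = 329.915161
det = -67.866·108.976 − 82.032·-19.640 = -5784.656736
x = (-786.402122·108.976 − 82.032·329.915161) / -5784.656736 = 19.493388
y = (-67.866·329.915161 − -786.402122·-19.640) / -5784.656736 = 6.540571
|P − Q| = √((19.493388 − 46.957)² + (6.540571 − 46.180)²) = 48.223794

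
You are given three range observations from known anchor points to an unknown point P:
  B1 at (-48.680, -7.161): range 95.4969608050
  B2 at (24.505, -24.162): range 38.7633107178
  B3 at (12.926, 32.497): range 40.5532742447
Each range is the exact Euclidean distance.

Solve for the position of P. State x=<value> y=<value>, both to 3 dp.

x=45.541 y=8.397

eq1: (x + 48.680)² + (y + 7.161)² = 95.4969608050²
eq2: (x − 24.505)² + (y + 24.162)² = 38.7633107178²
eq3: (x − 12.926)² + (y − 32.497)² = 40.5532742447²
eq1−eq3, eq1−eq2 (x²,y² cancel):
  123.212·x + 79.316·y = 6277.215635
  146.370·x − 34.002·y = 6380.350213
det = 123.212·-34.002 − 79.316·146.370 = -15798.937344
x = (6277.215635·-34.002 − 79.316·6380.350213) / -15798.937344 = 45.541148
y = (123.212·6380.350213 − 6277.215635·146.370) / -15798.937344 = 8.396789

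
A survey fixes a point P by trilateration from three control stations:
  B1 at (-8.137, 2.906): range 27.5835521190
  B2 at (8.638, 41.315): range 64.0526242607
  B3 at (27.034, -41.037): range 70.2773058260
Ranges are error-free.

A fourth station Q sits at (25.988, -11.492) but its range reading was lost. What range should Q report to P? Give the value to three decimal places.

eq1: (x + 8.137)² + (y − 2.906)² = 27.5835521190²
eq2: (x − 8.638)² + (y − 41.315)² = 64.0526242607²
eq3: (x − 27.034)² + (y + 41.037)² = 70.2773058260²
eq2−eq3, eq2−eq1 (x²,y² cancel):
  36.792·x − 164.704·y = -202.832783
  -33.550·x − 76.818·y = 1634.997663
det = 36.792·-76.818 − -164.704·-33.550 = -8352.107056
x = (-202.832783·-76.818 − -164.704·1634.997663) / -8352.107056 = -34.107784
y = (36.792·1634.997663 − -202.832783·-33.550) / -8352.107056 = -6.387585
|P − Q| = √((-34.107784 − 25.988)² + (-6.387585 − -11.492)²) = 60.312174

60.312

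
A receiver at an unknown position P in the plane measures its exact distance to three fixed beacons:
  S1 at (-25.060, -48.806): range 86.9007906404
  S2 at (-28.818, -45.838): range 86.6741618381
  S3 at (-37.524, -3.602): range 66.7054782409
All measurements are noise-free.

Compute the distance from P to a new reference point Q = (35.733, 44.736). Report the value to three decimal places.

eq1: (x + 25.060)² + (y + 48.806)² = 86.9007906404²
eq2: (x + 28.818)² + (y + 45.838)² = 86.6741618381²
eq3: (x + 37.524)² + (y + 3.602)² = 66.7054782409²
eq2−eq1, eq2−eq3 (x²,y² cancel):
  7.516·x − 5.936·y = 39.092784
  -17.412·x + 84.472·y = 1552.215115
det = 7.516·84.472 − -5.936·-17.412 = 531.533920
x = (39.092784·84.472 − -5.936·1552.215115) / 531.533920 = 23.547311
y = (7.516·1552.215115 − 39.092784·-17.412) / 531.533920 = 23.229246
|P − Q| = √((23.547311 − 35.733)² + (23.229246 − 44.736)²) = 24.719051

24.719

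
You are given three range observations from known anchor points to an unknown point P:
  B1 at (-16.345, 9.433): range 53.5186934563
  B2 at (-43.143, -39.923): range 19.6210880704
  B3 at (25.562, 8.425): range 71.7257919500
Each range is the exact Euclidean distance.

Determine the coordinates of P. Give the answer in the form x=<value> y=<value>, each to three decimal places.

eq1: (x + 16.345)² + (y − 9.433)² = 53.5186934563²
eq2: (x + 43.143)² + (y + 39.923)² = 19.6210880704²
eq3: (x − 25.562)² + (y − 8.425)² = 71.7257919500²
eq2−eq3, eq2−eq1 (x²,y² cancel):
  137.410·x + 96.696·y = -7490.370043
  53.596·x + 98.712·y = -5578.287316
det = 137.410·98.712 − 96.696·53.596 = 8381.497104
x = (-7490.370043·98.712 − 96.696·-5578.287316) / 8381.497104 = -23.861052
y = (137.410·-5578.287316 − -7490.370043·53.596) / 8381.497104 = -43.555296

x=-23.861 y=-43.555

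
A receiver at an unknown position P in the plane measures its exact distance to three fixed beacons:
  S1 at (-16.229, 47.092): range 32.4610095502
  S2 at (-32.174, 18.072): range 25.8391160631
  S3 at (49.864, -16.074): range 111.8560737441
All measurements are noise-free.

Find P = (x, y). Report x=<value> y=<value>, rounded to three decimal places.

x=-47.611 y=38.793

eq1: (x + 16.229)² + (y − 47.092)² = 32.4610095502²
eq2: (x + 32.174)² + (y − 18.072)² = 25.8391160631²
eq3: (x − 49.864)² + (y + 16.074)² = 111.8560737441²
eq2−eq3, eq2−eq1 (x²,y² cancel):
  164.076·x − 68.292·y = -10461.092803
  31.890·x + 58.040·y = 733.216223
det = 164.076·58.040 − -68.292·31.890 = 11700.802920
x = (-10461.092803·58.040 − -68.292·733.216223) / 11700.802920 = -47.611179
y = (164.076·733.216223 − -10461.092803·31.890) / 11700.802920 = 38.792845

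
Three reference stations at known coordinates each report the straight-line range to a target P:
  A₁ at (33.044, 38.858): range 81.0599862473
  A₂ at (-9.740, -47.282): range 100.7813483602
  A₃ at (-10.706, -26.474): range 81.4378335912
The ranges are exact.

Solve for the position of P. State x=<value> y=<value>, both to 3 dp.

x=-47.694 y=46.080

eq1: (x − 33.044)² + (y − 38.858)² = 81.0599862473²
eq2: (x + 9.740)² + (y + 47.282)² = 100.7813483602²
eq3: (x + 10.706)² + (y + 26.474)² = 81.4378335912²
eq2−eq3, eq2−eq1 (x²,y² cancel):
  -1.932·x + 41.616·y = 2009.795425
  85.568·x + 172.280·y = 3857.553783
det = -1.932·172.280 − 41.616·85.568 = -3893.842848
x = (2009.795425·172.280 − 41.616·3857.553783) / -3893.842848 = -47.693655
y = (-1.932·3857.553783 − 2009.795425·85.568) / -3893.842848 = 46.079664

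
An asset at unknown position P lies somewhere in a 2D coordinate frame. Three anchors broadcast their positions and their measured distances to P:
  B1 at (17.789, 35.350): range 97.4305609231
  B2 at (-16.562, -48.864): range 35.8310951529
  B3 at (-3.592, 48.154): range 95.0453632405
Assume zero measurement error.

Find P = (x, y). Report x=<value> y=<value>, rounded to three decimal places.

eq1: (x − 17.789)² + (y − 35.350)² = 97.4305609231²
eq2: (x + 16.562)² + (y + 48.864)² = 35.8310951529²
eq3: (x + 3.592)² + (y − 48.154)² = 95.0453632405²
eq1−eq2, eq1−eq3 (x²,y² cancel):
  -68.702·x − 168.428·y = 9304.766141
  -42.762·x + 25.608·y = 1224.732287
det = -68.702·25.608 − -168.428·-42.762 = -8961.638952
x = (9304.766141·25.608 − -168.428·1224.732287) / -8961.638952 = -49.606513
y = (-68.702·1224.732287 − 9304.766141·-42.762) / -8961.638952 = -35.010209

x=-49.607 y=-35.010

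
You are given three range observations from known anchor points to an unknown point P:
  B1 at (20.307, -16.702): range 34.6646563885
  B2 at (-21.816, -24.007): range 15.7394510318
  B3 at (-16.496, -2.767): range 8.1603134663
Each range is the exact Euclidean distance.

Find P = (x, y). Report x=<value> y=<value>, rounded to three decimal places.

x=-13.792 y=-10.466

eq1: (x − 20.307)² + (y + 16.702)² = 34.6646563885²
eq2: (x + 21.816)² + (y + 24.007)² = 15.7394510318²
eq3: (x + 16.496)² + (y + 2.767)² = 8.1603134663²
eq2−eq1, eq2−eq3 (x²,y² cancel):
  84.246·x + 14.610·y = -1314.850936
  10.640·x + 42.480·y = -591.359997
det = 84.246·42.480 − 14.610·10.640 = 3423.319680
x = (-1314.850936·42.480 − 14.610·-591.359997) / 3423.319680 = -13.792197
y = (84.246·-591.359997 − -1314.850936·10.640) / 3423.319680 = -10.466361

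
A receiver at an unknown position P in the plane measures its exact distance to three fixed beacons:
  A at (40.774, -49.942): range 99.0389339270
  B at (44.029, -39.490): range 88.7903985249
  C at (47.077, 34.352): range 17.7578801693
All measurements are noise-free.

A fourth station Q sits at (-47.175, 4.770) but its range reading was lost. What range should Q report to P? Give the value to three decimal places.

95.171

eq1: (x − 40.774)² + (y + 49.942)² = 99.0389339270²
eq2: (x − 44.029)² + (y + 39.490)² = 88.7903985249²
eq3: (x − 47.077)² + (y − 34.352)² = 17.7578801693²
eq2−eq3, eq2−eq1 (x²,y² cancel):
  6.096·x + 147.684·y = 7466.683454
  -6.510·x − 20.904·y = -1266.266064
det = 6.096·-20.904 − 147.684·-6.510 = 833.992056
x = (7466.683454·-20.904 − 147.684·-1266.266064) / 833.992056 = 37.079114
y = (6.096·-1266.266064 − 7466.683454·-6.510) / 833.992056 = 49.027987
|P − Q| = √((37.079114 − -47.175)² + (49.027987 − 4.770)²) = 95.171031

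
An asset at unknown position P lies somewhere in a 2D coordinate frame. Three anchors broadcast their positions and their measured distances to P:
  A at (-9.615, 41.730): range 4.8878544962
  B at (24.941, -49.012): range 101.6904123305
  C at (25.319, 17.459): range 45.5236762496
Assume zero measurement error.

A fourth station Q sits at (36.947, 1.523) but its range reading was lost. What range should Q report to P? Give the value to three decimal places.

64.838

eq1: (x + 9.615)² + (y − 41.730)² = 4.8878544962²
eq2: (x − 24.941)² + (y + 49.012)² = 101.6904123305²
eq3: (x − 25.319)² + (y − 17.459)² = 45.5236762496²
eq1−eq2, eq1−eq3 (x²,y² cancel):
  69.112·x − 181.484·y = -9126.660338
  69.868·x − 48.542·y = -2936.486661
det = 69.112·-48.542 − -181.484·69.868 = 9325.089408
x = (-9126.660338·-48.542 − -181.484·-2936.486661) / 9325.089408 = -9.640551
y = (69.112·-2936.486661 − -9126.660338·69.868) / 9325.089408 = 46.617788
|P − Q| = √((-9.640551 − 36.947)² + (46.617788 − 1.523)²) = 64.837796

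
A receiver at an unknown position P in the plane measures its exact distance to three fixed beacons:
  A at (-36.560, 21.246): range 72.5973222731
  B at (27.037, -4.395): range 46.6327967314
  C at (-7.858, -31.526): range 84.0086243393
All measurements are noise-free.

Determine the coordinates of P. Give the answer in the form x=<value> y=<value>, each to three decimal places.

x=33.053 y=41.848

eq1: (x + 36.560)² + (y − 21.246)² = 72.5973222731²
eq2: (x − 27.037)² + (y + 4.395)² = 46.6327967314²
eq3: (x + 7.858)² + (y + 31.526)² = 84.0086243393²
eq1−eq3, eq1−eq2 (x²,y² cancel):
  57.404·x − 105.544·y = -2519.467038
  127.194·x − 51.282·y = 2058.042748
det = 57.404·-51.282 − -105.544·127.194 = 10480.771608
x = (-2519.467038·-51.282 − -105.544·2058.042748) / 10480.771608 = 33.052659
y = (57.404·2058.042748 − -2519.467038·127.194) / 10480.771608 = 41.848157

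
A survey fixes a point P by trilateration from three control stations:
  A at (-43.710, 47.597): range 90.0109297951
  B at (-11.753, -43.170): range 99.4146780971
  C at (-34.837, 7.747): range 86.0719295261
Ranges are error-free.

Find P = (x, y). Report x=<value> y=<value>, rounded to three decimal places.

x=45.778 y=37.907

eq1: (x + 43.710)² + (y − 47.597)² = 90.0109297951²
eq2: (x + 11.753)² + (y + 43.170)² = 99.4146780971²
eq3: (x + 34.837)² + (y − 7.747)² = 86.0719295261²
eq1−eq3, eq1−eq2 (x²,y² cancel):
  17.746·x − 79.700·y = -2208.815501
  63.914·x − 181.534·y = -3955.567339
det = 17.746·-181.534 − -79.700·63.914 = 1872.443436
x = (-2208.815501·-181.534 − -79.700·-3955.567339) / 1872.443436 = 45.777829
y = (17.746·-3955.567339 − -2208.815501·63.914) / 1872.443436 = 37.907012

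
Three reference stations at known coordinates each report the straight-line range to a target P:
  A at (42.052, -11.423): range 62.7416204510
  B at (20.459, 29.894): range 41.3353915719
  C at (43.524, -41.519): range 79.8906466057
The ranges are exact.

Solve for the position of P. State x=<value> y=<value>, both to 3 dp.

x=-16.442 y=11.269

eq1: (x − 42.052)² + (y + 11.423)² = 62.7416204510²
eq2: (x − 20.459)² + (y − 29.894)² = 41.3353915719²
eq3: (x − 43.524)² + (y + 41.519)² = 79.8906466057²
eq3−eq2, eq3−eq1 (x²,y² cancel):
  -46.130·x + 142.826·y = 2367.956799
  -2.944·x + 60.192·y = 726.694174
det = -46.130·60.192 − 142.826·-2.944 = -2356.177216
x = (2367.956799·60.192 − 142.826·726.694174) / -2356.177216 = -16.442411
y = (-46.130·726.694174 − 2367.956799·-2.944) / -2356.177216 = 11.268735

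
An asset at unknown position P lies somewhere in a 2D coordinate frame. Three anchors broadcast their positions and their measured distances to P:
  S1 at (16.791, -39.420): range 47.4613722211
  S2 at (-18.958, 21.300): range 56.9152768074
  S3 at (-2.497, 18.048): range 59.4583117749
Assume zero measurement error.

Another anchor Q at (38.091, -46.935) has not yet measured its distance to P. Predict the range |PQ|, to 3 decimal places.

eq1: (x − 16.791)² + (y + 39.420)² = 47.4613722211²
eq2: (x + 18.958)² + (y − 21.300)² = 56.9152768074²
eq3: (x + 2.497)² + (y − 18.048)² = 59.4583117749²
eq2−eq3, eq2−eq1 (x²,y² cancel):
  32.922·x − 6.504·y = -777.072556
  71.498·x − 121.440·y = 2009.545198
det = 32.922·-121.440 − -6.504·71.498 = -3533.024688
x = (-777.072556·-121.440 − -6.504·2009.545198) / -3533.024688 = -30.409573
y = (32.922·2009.545198 − -777.072556·71.498) / -3533.024688 = -34.451325
|P − Q| = √((-30.409573 − 38.091)² + (-34.451325 − -46.935)²) = 69.628806

69.629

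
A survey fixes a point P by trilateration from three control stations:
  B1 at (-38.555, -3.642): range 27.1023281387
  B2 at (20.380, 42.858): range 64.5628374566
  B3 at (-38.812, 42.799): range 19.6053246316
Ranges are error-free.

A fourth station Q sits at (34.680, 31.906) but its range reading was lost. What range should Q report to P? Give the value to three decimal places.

76.323

eq1: (x + 38.555)² + (y + 3.642)² = 27.1023281387²
eq2: (x − 20.380)² + (y − 42.858)² = 64.5628374566²
eq3: (x + 38.812)² + (y − 42.799)² = 19.6053246316²
eq2−eq1, eq2−eq3 (x²,y² cancel):
  -117.870·x − 93.000·y = 2681.423415
  -118.384·x − 0.118·y = 4869.964408
det = -117.870·-0.118 − -93.000·-118.384 = -10995.803340
x = (2681.423415·-0.118 − -93.000·4869.964408) / -10995.803340 = -41.160274
y = (-117.870·4869.964408 − 2681.423415·-118.384) / -10995.803340 = 23.334818
|P − Q| = √((-41.160274 − 34.680)² + (23.334818 − 31.906)²) = 76.323079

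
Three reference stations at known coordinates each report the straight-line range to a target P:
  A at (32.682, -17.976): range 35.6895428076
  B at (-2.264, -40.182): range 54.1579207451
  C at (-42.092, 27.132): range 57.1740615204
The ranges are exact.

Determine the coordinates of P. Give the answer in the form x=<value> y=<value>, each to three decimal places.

eq1: (x − 32.682)² + (y + 17.976)² = 35.6895428076²
eq2: (x + 2.264)² + (y + 40.182)² = 54.1579207451²
eq3: (x + 42.092)² + (y − 27.132)² = 57.1740615204²
eq2−eq3, eq2−eq1 (x²,y² cancel):
  -79.656·x + 134.628·y = 552.370137
  69.892·x + 44.412·y = 1430.867794
det = -79.656·44.412 − 134.628·69.892 = -12947.102448
x = (552.370137·44.412 − 134.628·1430.867794) / -12947.102448 = 12.983832
y = (-79.656·1430.867794 − 552.370137·69.892) / -12947.102448 = 11.785143

x=12.984 y=11.785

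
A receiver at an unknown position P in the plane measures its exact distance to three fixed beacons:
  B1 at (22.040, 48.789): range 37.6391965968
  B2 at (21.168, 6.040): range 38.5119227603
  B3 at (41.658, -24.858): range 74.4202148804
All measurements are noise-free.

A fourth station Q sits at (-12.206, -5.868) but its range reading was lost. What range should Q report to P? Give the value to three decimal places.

34.780

eq1: (x − 22.040)² + (y − 48.789)² = 37.6391965968²
eq2: (x − 21.168)² + (y − 6.040)² = 38.5119227603²
eq3: (x − 41.658)² + (y + 24.858)² = 74.4202148804²
eq2−eq3, eq2−eq1 (x²,y² cancel):
  40.980·x − 61.796·y = -2186.456884
  1.744·x + 85.498·y = 2448.021371
det = 40.980·85.498 − -61.796·1.744 = 3611.480264
x = (-2186.456884·85.498 − -61.796·2448.021371) / 3611.480264 = -9.874002
y = (40.980·2448.021371 − -2186.456884·1.744) / 3611.480264 = 28.833910
|P − Q| = √((-9.874002 − -12.206)² + (28.833910 − -5.868)²) = 34.780178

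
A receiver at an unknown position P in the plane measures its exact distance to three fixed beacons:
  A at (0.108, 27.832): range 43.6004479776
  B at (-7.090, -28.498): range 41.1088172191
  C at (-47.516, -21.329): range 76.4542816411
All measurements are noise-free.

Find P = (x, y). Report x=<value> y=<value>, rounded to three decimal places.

eq1: (x − 0.108)² + (y − 27.832)² = 43.6004479776²
eq2: (x + 7.090)² + (y + 28.498)² = 41.1088172191²
eq3: (x + 47.516)² + (y + 21.329)² = 76.4542816411²
eq3−eq1, eq3−eq2 (x²,y² cancel):
  95.248·x + 98.322·y = 2006.193508
  80.852·x − 14.338·y = 2305.029935
det = 95.248·-14.338 − 98.322·80.852 = -9315.196168
x = (2006.193508·-14.338 − 98.322·2305.029935) / -9315.196168 = 27.417561
y = (95.248·2305.029935 − 2006.193508·80.852) / -9315.196168 = -6.156041

x=27.418 y=-6.156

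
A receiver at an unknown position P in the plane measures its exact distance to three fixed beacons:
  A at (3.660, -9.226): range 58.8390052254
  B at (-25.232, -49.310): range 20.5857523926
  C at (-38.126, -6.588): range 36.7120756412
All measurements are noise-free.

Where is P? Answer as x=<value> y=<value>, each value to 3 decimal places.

eq1: (x − 3.660)² + (y + 9.226)² = 58.8390052254²
eq2: (x + 25.232)² + (y + 49.310)² = 20.5857523926²
eq3: (x + 38.126)² + (y + 6.588)² = 36.7120756412²
eq2−eq3, eq2−eq1 (x²,y² cancel):
  -25.788·x + 85.444·y = -2495.139600
  57.784·x + 80.168·y = -6007.870582
det = -25.788·80.168 − 85.444·57.784 = -7004.668480
x = (-2495.139600·80.168 − 85.444·-6007.870582) / -7004.668480 = -44.728190
y = (-25.788·-6007.870582 − -2495.139600·57.784) / -7004.668480 = -42.701537

x=-44.728 y=-42.702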